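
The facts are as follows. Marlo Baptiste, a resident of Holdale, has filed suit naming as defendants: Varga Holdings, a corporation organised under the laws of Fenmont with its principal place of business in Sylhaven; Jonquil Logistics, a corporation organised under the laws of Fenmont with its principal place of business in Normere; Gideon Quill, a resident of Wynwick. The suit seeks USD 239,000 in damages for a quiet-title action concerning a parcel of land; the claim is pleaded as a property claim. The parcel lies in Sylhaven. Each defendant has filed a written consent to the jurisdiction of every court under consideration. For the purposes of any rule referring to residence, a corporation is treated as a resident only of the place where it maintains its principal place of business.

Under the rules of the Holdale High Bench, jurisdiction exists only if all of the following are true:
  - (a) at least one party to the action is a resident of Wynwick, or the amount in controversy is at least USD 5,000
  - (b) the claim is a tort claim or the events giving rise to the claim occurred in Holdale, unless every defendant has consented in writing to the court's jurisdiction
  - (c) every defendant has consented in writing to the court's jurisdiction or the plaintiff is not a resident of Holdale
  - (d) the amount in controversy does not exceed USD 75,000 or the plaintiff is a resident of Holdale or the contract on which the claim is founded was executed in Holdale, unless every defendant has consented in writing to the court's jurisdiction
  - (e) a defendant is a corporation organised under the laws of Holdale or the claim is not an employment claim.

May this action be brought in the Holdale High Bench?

Yes

The Holdale High Bench:
  (a) Gideon Quill resides in Wynwick — that alternative is enough. Condition met.
  (b) The claim is a property claim, not a tort claim; the operative events occurred in Sylhaven, not Holdale — every alternative fails. But every defendant has filed written consent, and the 'unless' clause therefore excuses the requirement. Met.
  (c) Every defendant has filed written consent, so one alternative holds. Satisfied.
  (d) The plaintiff resides in Holdale, which satisfies one of the alternatives. Met.
  (e) The claim is a property claim, not an employment claim, so one alternative holds. Satisfied.
  → Jurisdiction lies.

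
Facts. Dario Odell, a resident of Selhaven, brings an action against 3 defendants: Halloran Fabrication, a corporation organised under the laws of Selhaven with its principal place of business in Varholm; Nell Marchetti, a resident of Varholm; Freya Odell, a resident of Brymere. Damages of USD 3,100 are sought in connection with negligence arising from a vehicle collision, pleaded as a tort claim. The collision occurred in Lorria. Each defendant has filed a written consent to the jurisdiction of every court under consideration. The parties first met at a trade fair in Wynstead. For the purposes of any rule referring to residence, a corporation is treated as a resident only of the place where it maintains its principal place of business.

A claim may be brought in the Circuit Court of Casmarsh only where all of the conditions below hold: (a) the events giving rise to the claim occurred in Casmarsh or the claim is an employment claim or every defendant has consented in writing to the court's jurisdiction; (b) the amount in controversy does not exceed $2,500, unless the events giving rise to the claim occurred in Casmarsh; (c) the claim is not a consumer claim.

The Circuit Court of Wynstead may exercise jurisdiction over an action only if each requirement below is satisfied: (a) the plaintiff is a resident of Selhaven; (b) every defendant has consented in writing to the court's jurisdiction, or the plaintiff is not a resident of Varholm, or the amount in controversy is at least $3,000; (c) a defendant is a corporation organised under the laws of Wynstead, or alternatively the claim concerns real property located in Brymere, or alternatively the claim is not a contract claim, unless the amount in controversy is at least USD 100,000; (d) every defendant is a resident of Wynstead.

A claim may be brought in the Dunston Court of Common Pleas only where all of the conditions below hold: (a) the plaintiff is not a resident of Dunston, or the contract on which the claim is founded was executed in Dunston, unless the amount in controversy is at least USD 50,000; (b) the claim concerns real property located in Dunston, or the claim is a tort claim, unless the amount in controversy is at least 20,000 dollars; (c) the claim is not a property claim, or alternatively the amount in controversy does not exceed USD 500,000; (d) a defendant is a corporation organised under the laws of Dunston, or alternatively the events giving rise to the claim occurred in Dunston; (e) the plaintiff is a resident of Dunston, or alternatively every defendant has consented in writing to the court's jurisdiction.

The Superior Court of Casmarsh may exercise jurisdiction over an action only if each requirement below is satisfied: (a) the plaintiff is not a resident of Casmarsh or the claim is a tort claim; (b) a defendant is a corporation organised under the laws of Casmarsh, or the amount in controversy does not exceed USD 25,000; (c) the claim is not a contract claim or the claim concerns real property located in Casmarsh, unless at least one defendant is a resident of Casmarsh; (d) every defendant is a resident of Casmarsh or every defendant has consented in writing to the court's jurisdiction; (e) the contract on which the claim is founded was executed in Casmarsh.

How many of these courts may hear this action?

The Circuit Court of Casmarsh:
  (a) Every defendant has filed written consent — that alternative is enough. Condition met.
  (b) The amount in controversy is $3,100, above the $2,500 ceiling. The proviso offers no rescue either, since the operative events occurred in Lorria, not Casmarsh. Not satisfied.
  (c) The claim is a tort claim, not a consumer claim. Condition met.
  → Not every requirement is met — no jurisdiction.
The Circuit Court of Wynstead:
  (a) The plaintiff resides in Selhaven. Condition met.
  (b) Every defendant has filed written consent, so this disjunct is met. Condition met.
  (c) The claim is a tort claim, not a contract claim, so this disjunct is met. Satisfied.
  (d) The defendants reside as follows — Halloran Fabrication in Varholm, Nell Marchetti in Varholm, Freya Odell in Brymere — not all in Wynstead. Not satisfied.
  → Not every requirement is met — no jurisdiction.
The Dunston Court of Common Pleas:
  (a) The plaintiff resides in Selhaven, which is not Dunston, so this disjunct is met. Met.
  (b) The claim is a tort claim, so this disjunct is met. Met.
  (c) The claim is a tort claim, not a property claim — that alternative is enough. Met.
  (d) The corporate defendant(s) are organised in Selhaven, not Dunston; the operative events occurred in Lorria, not Dunston — every alternative fails. Fails.
  (e) Every defendant has filed written consent, so this disjunct is met. Satisfied.
  → At least one condition fails; no jurisdiction.
The Superior Court of Casmarsh:
  (a) The plaintiff resides in Selhaven, which is not Casmarsh — that alternative is enough. Satisfied.
  (b) The amount in controversy is USD 3,100, within the 25,000 dollars ceiling, which satisfies one of the alternatives. Condition met.
  (c) The claim is a tort claim, not a contract claim — that alternative is enough. Met.
  (d) Every defendant has filed written consent, so this disjunct is met. Met.
  (e) No contract (and hence no place of execution) is alleged. Not met.
  → At least one condition fails; no jurisdiction.
No court satisfies all of its conditions.

0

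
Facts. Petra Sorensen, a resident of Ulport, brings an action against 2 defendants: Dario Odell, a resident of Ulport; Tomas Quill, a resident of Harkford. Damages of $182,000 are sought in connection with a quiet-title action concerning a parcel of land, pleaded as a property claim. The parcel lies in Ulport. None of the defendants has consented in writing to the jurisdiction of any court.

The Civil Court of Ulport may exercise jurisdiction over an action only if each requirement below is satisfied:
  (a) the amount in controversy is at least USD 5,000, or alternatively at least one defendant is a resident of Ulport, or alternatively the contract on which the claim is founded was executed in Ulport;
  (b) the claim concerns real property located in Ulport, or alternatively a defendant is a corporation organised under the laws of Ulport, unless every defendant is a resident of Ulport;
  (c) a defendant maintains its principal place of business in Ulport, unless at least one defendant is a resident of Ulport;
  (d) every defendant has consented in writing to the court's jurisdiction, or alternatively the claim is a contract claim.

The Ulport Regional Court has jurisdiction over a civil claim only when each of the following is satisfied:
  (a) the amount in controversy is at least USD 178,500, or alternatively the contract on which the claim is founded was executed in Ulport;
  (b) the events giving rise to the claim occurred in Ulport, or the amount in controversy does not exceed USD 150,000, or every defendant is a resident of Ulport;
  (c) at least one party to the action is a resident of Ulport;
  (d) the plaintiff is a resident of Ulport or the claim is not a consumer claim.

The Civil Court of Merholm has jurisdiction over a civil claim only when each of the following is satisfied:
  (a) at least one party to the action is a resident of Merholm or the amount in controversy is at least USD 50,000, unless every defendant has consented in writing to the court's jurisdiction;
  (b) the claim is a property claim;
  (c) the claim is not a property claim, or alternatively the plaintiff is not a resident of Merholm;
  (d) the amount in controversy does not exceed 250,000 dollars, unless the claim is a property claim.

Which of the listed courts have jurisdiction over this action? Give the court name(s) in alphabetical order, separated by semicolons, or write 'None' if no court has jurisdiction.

The Civil Court of Ulport:
  (a) The amount in controversy is $182,000, which meets the 5,000 dollars floor, so one alternative holds. Met.
  (b) The property lies in Ulport, so one alternative holds. Met.
  (c) No defendant is a corporation. The proviso rescues it, though: Dario Odell resides in Ulport. Satisfied.
  (d) No such written consent has been filed; the claim is a property claim, not a contract claim — none of the alternatives is met. Not satisfied.
  → At least one condition fails; no jurisdiction.
The Ulport Regional Court:
  (a) The amount in controversy is USD 182,000, which meets the 178,500 dollars floor — that alternative is enough. Condition met.
  (b) The operative events occurred in Ulport, so this disjunct is met. Met.
  (c) Petra Sorensen resides in Ulport. Met.
  (d) The plaintiff resides in Ulport, so this disjunct is met. Satisfied.
  → All conditions met; jurisdiction exists.
The Civil Court of Merholm:
  (a) The amount in controversy is $182,000, which meets the $50,000 floor, which satisfies one of the alternatives. Satisfied.
  (b) The claim is a property claim. Met.
  (c) The plaintiff resides in Ulport, which is not Merholm, which satisfies one of the alternatives. Satisfied.
  (d) The amount in controversy is 182,000 dollars, within the $250,000 ceiling. Satisfied.
  → Jurisdiction lies.

the Civil Court of Merholm; the Ulport Regional Court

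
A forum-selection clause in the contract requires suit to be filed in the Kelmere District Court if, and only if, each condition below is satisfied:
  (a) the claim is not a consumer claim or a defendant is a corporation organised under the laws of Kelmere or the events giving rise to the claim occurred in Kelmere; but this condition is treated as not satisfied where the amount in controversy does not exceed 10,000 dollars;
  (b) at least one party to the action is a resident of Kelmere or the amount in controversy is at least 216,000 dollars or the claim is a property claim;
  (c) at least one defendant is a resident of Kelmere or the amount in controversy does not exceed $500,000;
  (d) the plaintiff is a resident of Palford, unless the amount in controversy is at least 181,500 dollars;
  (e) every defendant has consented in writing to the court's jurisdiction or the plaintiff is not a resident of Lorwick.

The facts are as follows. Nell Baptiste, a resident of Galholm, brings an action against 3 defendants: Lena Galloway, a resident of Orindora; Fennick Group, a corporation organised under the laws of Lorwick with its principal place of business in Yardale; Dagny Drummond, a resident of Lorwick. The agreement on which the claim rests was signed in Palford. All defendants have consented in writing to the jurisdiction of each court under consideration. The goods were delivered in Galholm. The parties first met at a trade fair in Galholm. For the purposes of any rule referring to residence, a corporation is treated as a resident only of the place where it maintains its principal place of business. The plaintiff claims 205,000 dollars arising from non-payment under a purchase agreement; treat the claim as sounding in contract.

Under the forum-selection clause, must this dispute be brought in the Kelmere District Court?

The Kelmere District Court:
  (a) The claim is a contract claim, not a consumer claim — that alternative is enough. And the carve-out is inapplicable — the amount in controversy is $205,000, above the 10,000 dollars ceiling. Met.
  (b) No party resides in Kelmere; the amount in controversy is USD 205,000, below the USD 216,000 floor; the claim is a contract claim, not a property claim — none of the alternatives is met. Not satisfied.
  (c) The amount in controversy is $205,000, within the USD 500,000 ceiling, so one alternative holds. Condition met.
  (d) The plaintiff resides in Galholm, not Palford. However, the amount in controversy is USD 205,000, which meets the $181,500 floor, so the 'unless' proviso supplies this condition. Satisfied.
  (e) Every defendant has filed written consent, which satisfies one of the alternatives. Met.
  → The clause does not apply.

No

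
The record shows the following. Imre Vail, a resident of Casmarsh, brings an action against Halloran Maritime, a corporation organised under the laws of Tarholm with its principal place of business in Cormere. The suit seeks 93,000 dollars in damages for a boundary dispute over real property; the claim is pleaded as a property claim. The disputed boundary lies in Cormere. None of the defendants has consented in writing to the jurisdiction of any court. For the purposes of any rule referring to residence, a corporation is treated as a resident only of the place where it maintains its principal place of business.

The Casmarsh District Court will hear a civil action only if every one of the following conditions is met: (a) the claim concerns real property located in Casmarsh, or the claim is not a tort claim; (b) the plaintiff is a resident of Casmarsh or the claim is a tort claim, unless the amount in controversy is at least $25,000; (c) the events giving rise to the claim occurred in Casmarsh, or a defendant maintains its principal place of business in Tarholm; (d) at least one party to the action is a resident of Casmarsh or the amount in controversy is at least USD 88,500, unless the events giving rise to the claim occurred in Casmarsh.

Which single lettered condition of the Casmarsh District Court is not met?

(c)

The Casmarsh District Court:
  (a) The claim is a property claim, not a tort claim, which satisfies one of the alternatives. Satisfied.
  (b) The plaintiff resides in Casmarsh — that alternative is enough. Condition met.
  (c) The operative events occurred in Cormere, not Casmarsh; the corporate defendant(s) have their principal place of business in Cormere, not Tarholm — no alternative holds. Condition not met.
  (d) Imre Vail resides in Casmarsh, so one alternative holds. Satisfied.
Only condition (c) fails.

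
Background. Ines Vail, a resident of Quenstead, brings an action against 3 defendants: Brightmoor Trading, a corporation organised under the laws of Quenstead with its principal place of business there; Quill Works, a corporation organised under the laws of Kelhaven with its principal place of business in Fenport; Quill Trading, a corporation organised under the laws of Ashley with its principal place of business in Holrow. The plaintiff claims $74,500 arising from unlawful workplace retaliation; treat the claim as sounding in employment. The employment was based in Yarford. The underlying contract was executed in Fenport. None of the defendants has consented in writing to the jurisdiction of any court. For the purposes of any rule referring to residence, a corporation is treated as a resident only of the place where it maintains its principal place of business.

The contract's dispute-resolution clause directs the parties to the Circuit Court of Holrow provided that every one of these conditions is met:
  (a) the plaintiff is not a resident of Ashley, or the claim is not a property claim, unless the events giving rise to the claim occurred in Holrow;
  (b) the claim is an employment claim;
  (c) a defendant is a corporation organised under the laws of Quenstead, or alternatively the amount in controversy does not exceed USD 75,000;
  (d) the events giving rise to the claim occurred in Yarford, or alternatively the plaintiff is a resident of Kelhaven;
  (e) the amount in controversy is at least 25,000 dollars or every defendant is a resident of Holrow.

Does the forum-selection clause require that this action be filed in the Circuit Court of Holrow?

Yes

The Circuit Court of Holrow:
  (a) The plaintiff resides in Quenstead, which is not Ashley, which satisfies one of the alternatives. Met.
  (b) The claim is an employment claim. Condition met.
  (c) Brightmoor Trading is organised under the laws of Quenstead, so this disjunct is met. Satisfied.
  (d) The operative events occurred in Yarford — that alternative is enough. Met.
  (e) The amount in controversy is USD 74,500, which meets the $25,000 floor, which satisfies one of the alternatives. Condition met.
  → The clause applies.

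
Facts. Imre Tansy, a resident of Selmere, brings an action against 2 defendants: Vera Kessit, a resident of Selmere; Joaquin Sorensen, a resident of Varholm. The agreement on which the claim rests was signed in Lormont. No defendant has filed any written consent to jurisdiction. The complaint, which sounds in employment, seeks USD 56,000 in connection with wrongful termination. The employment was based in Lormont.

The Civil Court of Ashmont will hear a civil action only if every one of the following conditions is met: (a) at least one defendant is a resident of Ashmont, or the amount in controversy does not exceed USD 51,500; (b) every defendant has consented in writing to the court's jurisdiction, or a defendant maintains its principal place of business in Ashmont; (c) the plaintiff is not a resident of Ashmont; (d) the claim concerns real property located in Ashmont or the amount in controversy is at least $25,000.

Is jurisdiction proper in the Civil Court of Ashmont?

No

The Civil Court of Ashmont:
  (a) No defendant resides in Ashmont (they reside in Selmere, Varholm); the amount in controversy is 56,000 dollars, above the USD 51,500 ceiling — none of the alternatives is met. Fails.
  (b) No such written consent has been filed; no defendant is a corporation — none of the alternatives is met. Not met.
  (c) The plaintiff resides in Selmere, which is not Ashmont. Met.
  (d) The amount in controversy is USD 56,000, which meets the 25,000 dollars floor, so one alternative holds. Met.
  → No jurisdiction.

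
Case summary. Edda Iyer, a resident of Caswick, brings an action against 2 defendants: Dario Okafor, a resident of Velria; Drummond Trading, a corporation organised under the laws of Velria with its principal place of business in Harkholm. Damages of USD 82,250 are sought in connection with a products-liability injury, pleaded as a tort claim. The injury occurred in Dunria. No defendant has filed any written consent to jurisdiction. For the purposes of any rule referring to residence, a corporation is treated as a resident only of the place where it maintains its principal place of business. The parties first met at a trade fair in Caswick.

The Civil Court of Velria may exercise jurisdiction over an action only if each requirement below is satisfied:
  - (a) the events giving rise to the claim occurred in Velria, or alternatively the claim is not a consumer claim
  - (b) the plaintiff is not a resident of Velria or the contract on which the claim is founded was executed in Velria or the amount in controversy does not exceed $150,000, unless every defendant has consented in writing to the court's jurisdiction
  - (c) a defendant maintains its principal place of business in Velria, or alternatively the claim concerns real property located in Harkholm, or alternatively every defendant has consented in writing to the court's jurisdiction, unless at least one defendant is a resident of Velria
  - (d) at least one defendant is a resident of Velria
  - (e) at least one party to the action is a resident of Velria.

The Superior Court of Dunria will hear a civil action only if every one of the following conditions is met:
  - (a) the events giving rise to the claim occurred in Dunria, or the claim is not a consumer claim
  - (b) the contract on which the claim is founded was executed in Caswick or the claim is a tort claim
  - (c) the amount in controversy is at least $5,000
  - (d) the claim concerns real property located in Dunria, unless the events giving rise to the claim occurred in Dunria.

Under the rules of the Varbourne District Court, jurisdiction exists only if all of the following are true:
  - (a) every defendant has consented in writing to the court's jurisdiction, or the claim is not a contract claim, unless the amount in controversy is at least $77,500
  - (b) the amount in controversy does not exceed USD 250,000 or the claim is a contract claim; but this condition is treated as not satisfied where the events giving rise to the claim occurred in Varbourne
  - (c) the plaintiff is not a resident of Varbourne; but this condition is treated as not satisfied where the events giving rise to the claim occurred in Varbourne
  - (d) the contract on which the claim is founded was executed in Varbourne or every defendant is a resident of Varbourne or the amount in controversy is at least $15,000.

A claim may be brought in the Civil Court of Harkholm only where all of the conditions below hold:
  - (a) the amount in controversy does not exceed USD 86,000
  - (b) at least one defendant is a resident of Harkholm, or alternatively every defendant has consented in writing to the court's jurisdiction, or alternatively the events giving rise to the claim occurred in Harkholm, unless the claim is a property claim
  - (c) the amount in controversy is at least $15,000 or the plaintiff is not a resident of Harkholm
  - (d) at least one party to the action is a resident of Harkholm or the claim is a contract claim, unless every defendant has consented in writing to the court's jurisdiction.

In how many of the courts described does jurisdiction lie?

4

The Civil Court of Velria:
  (a) The claim is a tort claim, not a consumer claim, so this disjunct is met. Satisfied.
  (b) The plaintiff resides in Caswick, which is not Velria — that alternative is enough. Met.
  (c) The corporate defendant(s) have their principal place of business in Harkholm, not Velria; the claim does not concern real property; no such written consent has been filed — no alternative holds. But Dario Okafor resides in Velria, and the 'unless' clause therefore excuses the requirement. Met.
  (d) Dario Okafor resides in Velria. Satisfied.
  (e) Dario Okafor resides in Velria. Condition met.
  → All conditions met; jurisdiction exists.
The Superior Court of Dunria:
  (a) The operative events occurred in Dunria, so this disjunct is met. Satisfied.
  (b) The claim is a tort claim, which satisfies one of the alternatives. Satisfied.
  (c) The amount in controversy is USD 82,250, which meets the USD 5,000 floor. Satisfied.
  (d) The claim does not concern real property. However, the operative events occurred in Dunria, so the 'unless' proviso supplies this condition. Satisfied.
  → Jurisdiction lies.
The Varbourne District Court:
  (a) The claim is a tort claim, not a contract claim, so this disjunct is met. Condition met.
  (b) The amount in controversy is 82,250 dollars, within the USD 250,000 ceiling, which satisfies one of the alternatives. And the carve-out is inapplicable — the operative events occurred in Dunria, not Varbourne. Satisfied.
  (c) The plaintiff resides in Caswick, which is not Varbourne. The exception is not triggered, since the operative events occurred in Dunria, not Varbourne. Met.
  (d) The amount in controversy is USD 82,250, which meets the $15,000 floor, so one alternative holds. Satisfied.
  → All conditions met; jurisdiction exists.
The Civil Court of Harkholm:
  (a) The amount in controversy is $82,250, within the 86,000 dollars ceiling. Satisfied.
  (b) Drummond Trading resides in Harkholm, so one alternative holds. Condition met.
  (c) The amount in controversy is $82,250, which meets the USD 15,000 floor, so this disjunct is met. Condition met.
  (d) Drummond Trading resides in Harkholm, which satisfies one of the alternatives. Met.
  → All conditions met; jurisdiction exists.
Courts with jurisdiction: the Civil Court of Velria, the Superior Court of Dunria, the Varbourne District Court, the Civil Court of Harkholm — 4 in total.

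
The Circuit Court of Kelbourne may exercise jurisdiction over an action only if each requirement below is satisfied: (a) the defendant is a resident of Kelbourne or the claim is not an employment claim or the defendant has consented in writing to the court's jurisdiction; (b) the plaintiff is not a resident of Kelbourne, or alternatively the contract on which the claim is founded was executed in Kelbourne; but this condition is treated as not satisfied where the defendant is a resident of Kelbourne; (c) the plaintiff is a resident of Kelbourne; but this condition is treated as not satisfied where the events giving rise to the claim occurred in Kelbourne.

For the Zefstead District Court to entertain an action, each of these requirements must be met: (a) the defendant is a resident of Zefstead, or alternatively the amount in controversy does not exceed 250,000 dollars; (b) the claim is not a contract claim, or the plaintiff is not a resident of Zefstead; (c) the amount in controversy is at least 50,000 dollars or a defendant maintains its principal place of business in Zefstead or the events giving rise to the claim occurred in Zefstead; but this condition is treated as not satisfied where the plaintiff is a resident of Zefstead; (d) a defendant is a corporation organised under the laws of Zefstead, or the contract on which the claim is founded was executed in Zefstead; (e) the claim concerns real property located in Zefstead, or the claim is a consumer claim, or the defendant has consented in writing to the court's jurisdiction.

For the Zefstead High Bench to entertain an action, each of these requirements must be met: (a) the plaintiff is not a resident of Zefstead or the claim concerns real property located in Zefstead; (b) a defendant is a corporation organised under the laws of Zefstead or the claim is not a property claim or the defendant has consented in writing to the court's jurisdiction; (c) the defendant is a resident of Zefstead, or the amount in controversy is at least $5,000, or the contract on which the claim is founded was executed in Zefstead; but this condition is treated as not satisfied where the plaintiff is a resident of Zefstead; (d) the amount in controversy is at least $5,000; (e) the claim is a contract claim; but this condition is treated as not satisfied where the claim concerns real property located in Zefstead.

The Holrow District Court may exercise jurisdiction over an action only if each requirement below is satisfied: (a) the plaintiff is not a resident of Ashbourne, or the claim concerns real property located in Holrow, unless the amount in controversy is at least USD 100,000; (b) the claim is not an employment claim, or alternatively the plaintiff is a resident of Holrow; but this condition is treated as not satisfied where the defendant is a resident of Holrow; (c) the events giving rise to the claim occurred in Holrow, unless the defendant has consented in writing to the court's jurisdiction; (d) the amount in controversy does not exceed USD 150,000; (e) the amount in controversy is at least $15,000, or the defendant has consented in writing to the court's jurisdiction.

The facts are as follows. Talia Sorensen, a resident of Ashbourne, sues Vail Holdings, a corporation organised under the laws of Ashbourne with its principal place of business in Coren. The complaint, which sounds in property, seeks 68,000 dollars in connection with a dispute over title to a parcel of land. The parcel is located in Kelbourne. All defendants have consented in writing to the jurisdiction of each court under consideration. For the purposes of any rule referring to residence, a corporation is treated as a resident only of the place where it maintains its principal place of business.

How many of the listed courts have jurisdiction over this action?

The Circuit Court of Kelbourne:
  (a) The claim is a property claim, not an employment claim, which satisfies one of the alternatives. Condition met.
  (b) The plaintiff resides in Ashbourne, which is not Kelbourne, so one alternative holds. And the carve-out is inapplicable — the defendant resides in Coren, not Kelbourne. Satisfied.
  (c) The plaintiff resides in Ashbourne, not Kelbourne. Not satisfied.
  → At least one condition fails; no jurisdiction.
The Zefstead District Court:
  (a) The amount in controversy is USD 68,000, within the $250,000 ceiling, so one alternative holds. Condition met.
  (b) The claim is a property claim, not a contract claim, so this disjunct is met. Met.
  (c) The amount in controversy is 68,000 dollars, which meets the $50,000 floor — that alternative is enough. And the carve-out is inapplicable — the plaintiff resides in Ashbourne, not Zefstead. Met.
  (d) The corporate defendant(s) are organised in Ashbourne, not Zefstead; no contract (and hence no place of execution) is alleged — none of the alternatives is met. Condition not met.
  (e) Every defendant has filed written consent, which satisfies one of the alternatives. Satisfied.
  → At least one condition fails; no jurisdiction.
The Zefstead High Bench:
  (a) The plaintiff resides in Ashbourne, which is not Zefstead, so one alternative holds. Satisfied.
  (b) Every defendant has filed written consent, so this disjunct is met. Met.
  (c) The amount in controversy is USD 68,000, which meets the $5,000 floor — that alternative is enough. And the carve-out is inapplicable — the plaintiff resides in Ashbourne, not Zefstead. Condition met.
  (d) The amount in controversy is USD 68,000, which meets the USD 5,000 floor. Met.
  (e) The claim is a property claim, not a contract claim. Condition not met.
  → Not every requirement is met — no jurisdiction.
The Holrow District Court:
  (a) The plaintiff resides in Ashbourne; the property lies in Kelbourne, not Holrow — no alternative holds. And the amount in controversy is $68,000, below the 100,000 dollars floor, so the proviso does not save it. Fails.
  (b) The claim is a property claim, not an employment claim, which satisfies one of the alternatives. And the carve-out is inapplicable — the defendant resides in Coren, not Holrow. Met.
  (c) The operative events occurred in Kelbourne, not Holrow. But every defendant has filed written consent, and the 'unless' clause therefore excuses the requirement. Met.
  (d) The amount in controversy is USD 68,000, within the 150,000 dollars ceiling. Met.
  (e) The amount in controversy is $68,000, which meets the 15,000 dollars floor — that alternative is enough. Condition met.
  → No jurisdiction.
No court satisfies all of its conditions.

0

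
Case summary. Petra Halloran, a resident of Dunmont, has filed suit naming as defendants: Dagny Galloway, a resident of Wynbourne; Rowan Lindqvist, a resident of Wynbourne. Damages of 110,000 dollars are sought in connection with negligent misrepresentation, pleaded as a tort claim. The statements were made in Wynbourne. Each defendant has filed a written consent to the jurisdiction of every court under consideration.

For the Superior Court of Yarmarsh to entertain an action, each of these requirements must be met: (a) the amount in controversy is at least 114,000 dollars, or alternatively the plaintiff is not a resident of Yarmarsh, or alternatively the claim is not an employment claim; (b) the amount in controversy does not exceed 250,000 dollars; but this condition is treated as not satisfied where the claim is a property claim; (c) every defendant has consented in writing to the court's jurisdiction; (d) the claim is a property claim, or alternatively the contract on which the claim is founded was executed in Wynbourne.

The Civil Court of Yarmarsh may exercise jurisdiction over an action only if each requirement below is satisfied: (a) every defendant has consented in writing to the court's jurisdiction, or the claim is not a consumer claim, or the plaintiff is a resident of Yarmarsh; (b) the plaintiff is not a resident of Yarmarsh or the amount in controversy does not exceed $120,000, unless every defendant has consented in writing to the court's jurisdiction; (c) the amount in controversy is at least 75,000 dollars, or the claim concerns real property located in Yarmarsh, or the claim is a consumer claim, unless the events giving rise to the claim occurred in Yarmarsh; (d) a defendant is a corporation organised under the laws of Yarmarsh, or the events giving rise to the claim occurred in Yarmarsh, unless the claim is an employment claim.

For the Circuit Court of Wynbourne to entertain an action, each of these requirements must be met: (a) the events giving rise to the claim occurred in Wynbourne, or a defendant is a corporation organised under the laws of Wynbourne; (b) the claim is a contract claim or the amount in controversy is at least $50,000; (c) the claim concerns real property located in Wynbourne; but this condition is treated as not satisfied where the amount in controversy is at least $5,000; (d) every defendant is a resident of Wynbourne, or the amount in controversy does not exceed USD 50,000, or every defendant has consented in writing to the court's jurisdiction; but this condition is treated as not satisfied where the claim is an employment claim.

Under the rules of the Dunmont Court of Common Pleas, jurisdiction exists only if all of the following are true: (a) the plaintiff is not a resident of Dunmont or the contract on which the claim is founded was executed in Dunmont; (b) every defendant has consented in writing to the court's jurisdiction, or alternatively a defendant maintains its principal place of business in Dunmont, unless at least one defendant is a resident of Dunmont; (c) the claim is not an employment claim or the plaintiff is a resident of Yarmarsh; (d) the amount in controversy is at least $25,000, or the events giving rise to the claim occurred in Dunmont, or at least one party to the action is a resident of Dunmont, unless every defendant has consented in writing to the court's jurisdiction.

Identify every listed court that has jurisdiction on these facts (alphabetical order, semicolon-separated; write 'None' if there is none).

None

The Superior Court of Yarmarsh:
  (a) The plaintiff resides in Dunmont, which is not Yarmarsh, so this disjunct is met. Satisfied.
  (b) The amount in controversy is $110,000, within the $250,000 ceiling. And the carve-out is inapplicable — the claim is a tort claim, not a property claim. Satisfied.
  (c) Every defendant has filed written consent. Condition met.
  (d) The claim is a tort claim, not a property claim; no contract (and hence no place of execution) is alleged — every alternative fails. Fails.
  → Not every requirement is met — no jurisdiction.
The Civil Court of Yarmarsh:
  (a) Every defendant has filed written consent, which satisfies one of the alternatives. Met.
  (b) The plaintiff resides in Dunmont, which is not Yarmarsh, so one alternative holds. Condition met.
  (c) The amount in controversy is USD 110,000, which meets the $75,000 floor, which satisfies one of the alternatives. Condition met.
  (d) No defendant is a corporation; the operative events occurred in Wynbourne, not Yarmarsh — every alternative fails. The proviso offers no rescue either, since the claim is a tort claim, not an employment claim. Not satisfied.
  → No jurisdiction.
The Circuit Court of Wynbourne:
  (a) The operative events occurred in Wynbourne, so this disjunct is met. Condition met.
  (b) The amount in controversy is 110,000 dollars, which meets the USD 50,000 floor — that alternative is enough. Met.
  (c) The claim does not concern real property. Fails.
  (d) The defendants reside as follows — Dagny Galloway in Wynbourne, Rowan Lindqvist in Wynbourne — all in Wynbourne, so this disjunct is met. The carve-out does not apply: the claim is a tort claim, not an employment claim. Met.
  → The court lacks jurisdiction.
The Dunmont Court of Common Pleas:
  (a) The plaintiff resides in Dunmont; no contract (and hence no place of execution) is alleged — no alternative holds. Condition not met.
  (b) Every defendant has filed written consent, which satisfies one of the alternatives. Condition met.
  (c) The claim is a tort claim, not an employment claim, so this disjunct is met. Satisfied.
  (d) The amount in controversy is USD 110,000, which meets the USD 25,000 floor, so this disjunct is met. Condition met.
  → No jurisdiction.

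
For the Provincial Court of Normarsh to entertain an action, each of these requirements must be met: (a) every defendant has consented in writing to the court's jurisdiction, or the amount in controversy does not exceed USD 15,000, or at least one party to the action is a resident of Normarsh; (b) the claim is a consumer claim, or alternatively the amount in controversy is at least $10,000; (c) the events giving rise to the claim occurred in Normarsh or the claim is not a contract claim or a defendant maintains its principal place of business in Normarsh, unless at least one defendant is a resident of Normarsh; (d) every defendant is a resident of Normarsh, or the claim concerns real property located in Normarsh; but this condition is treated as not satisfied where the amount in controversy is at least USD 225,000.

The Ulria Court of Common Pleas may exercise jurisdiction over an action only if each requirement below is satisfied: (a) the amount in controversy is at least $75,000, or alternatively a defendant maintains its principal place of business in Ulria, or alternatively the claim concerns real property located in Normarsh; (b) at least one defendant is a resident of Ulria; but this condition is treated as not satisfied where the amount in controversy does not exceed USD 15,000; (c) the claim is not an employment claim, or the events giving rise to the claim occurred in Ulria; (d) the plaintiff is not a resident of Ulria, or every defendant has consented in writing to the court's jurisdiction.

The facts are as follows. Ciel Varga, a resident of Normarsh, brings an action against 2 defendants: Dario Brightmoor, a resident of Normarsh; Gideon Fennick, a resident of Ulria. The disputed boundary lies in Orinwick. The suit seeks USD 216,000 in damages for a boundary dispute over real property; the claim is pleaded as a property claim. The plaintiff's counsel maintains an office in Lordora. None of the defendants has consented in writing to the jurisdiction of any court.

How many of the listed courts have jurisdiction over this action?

The Provincial Court of Normarsh:
  (a) Ciel Varga resides in Normarsh — that alternative is enough. Condition met.
  (b) The amount in controversy is 216,000 dollars, which meets the USD 10,000 floor — that alternative is enough. Satisfied.
  (c) The claim is a property claim, not a contract claim — that alternative is enough. Satisfied.
  (d) The defendants reside as follows — Dario Brightmoor in Normarsh, Gideon Fennick in Ulria — not all in Normarsh; the property lies in Orinwick, not Normarsh — no alternative holds. Condition not met.
  → No jurisdiction.
The Ulria Court of Common Pleas:
  (a) The amount in controversy is 216,000 dollars, which meets the 75,000 dollars floor, so this disjunct is met. Satisfied.
  (b) Gideon Fennick resides in Ulria. The exception is not triggered, since the amount in controversy is USD 216,000, above the 15,000 dollars ceiling. Condition met.
  (c) The claim is a property claim, not an employment claim, so one alternative holds. Condition met.
  (d) The plaintiff resides in Normarsh, which is not Ulria, which satisfies one of the alternatives. Condition met.
  → The court has jurisdiction.
Courts with jurisdiction: the Ulria Court of Common Pleas — 1 in total.

1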